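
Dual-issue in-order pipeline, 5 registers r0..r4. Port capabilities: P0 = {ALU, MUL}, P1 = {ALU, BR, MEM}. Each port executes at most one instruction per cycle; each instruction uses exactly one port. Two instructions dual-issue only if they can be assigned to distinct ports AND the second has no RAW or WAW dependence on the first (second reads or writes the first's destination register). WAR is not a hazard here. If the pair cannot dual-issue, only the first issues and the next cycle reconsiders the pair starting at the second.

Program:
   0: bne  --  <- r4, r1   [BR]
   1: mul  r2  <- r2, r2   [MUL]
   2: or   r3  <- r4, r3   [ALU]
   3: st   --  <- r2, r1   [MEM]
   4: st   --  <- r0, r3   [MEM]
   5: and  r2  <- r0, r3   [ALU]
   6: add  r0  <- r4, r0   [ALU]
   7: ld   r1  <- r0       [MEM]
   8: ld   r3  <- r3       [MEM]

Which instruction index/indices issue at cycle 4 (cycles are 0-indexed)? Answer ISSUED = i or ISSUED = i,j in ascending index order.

[0] i0/i1  bne mul  -- 2-wide
[1] i2/i3  or st  -- 2-wide
[2] i4/i5  st and  -- 2-wide
[3] i6  add  -- RAW r0
[4] i7  ld  -- no-port MEM/MEM
[5] i8  ld  -- tail

ISSUED = 7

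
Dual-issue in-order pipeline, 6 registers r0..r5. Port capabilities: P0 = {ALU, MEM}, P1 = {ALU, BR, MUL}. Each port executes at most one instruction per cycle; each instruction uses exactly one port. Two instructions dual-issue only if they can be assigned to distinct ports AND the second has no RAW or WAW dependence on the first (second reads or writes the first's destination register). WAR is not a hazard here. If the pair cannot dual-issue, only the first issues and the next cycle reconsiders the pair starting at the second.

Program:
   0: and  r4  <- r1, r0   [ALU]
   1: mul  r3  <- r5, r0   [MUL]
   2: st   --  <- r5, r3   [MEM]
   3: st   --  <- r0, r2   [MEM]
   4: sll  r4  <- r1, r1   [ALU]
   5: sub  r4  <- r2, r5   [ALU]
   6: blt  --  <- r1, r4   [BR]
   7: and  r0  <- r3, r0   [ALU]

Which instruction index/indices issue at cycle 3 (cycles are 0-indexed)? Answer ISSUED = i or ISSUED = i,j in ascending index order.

ISSUED = 5

#0 head=0: and mul i0/i1 2-wide
#1 head=2: st i2 no-port MEM/MEM
#2 head=3: st sll i3/i4 2-wide
#3 head=5: sub i5 RAW r4
#4 head=6: blt and i6/i7 2-wide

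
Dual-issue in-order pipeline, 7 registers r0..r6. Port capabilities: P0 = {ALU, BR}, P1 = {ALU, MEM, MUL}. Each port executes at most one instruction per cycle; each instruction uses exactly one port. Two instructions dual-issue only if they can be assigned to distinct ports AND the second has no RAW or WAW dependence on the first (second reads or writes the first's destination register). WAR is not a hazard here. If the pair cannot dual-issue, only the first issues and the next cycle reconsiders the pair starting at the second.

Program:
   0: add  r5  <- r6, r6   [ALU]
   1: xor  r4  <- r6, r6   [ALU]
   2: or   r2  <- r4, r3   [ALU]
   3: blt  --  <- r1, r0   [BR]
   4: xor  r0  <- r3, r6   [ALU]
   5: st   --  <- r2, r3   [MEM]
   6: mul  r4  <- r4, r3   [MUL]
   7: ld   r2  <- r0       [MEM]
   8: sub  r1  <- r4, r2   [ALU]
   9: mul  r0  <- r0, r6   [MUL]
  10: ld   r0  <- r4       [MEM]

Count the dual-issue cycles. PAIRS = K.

PAIRS = 4

  cy0 -> i0&i1 (add;xor) dual
  cy1 -> i2&i3 (or;blt) dual
  cy2 -> i4&i5 (xor;st) dual
  cy3 -> i6 (mul) no-port MUL/MEM
  cy4 -> i7 (ld) RAW r2
  cy5 -> i8&i9 (sub;mul) dual
  cy6 -> i10 (ld) tail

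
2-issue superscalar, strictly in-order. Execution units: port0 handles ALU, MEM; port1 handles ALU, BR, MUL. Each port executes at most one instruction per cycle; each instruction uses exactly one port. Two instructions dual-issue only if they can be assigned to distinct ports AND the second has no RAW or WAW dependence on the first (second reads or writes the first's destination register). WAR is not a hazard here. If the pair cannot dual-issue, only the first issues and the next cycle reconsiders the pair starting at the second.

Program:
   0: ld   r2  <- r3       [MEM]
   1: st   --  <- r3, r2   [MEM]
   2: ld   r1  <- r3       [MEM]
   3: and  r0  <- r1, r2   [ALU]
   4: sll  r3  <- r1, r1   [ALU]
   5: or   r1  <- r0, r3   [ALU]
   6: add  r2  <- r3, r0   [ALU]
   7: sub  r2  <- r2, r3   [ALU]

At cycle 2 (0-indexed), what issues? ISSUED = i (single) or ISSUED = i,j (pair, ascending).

  cy0 -> i0 (ld) no-port MEM/MEM
  cy1 -> i1 (st) no-port MEM/MEM
  cy2 -> i2 (ld) RAW r1
  cy3 -> i3/i4 (and+sll) 2-wide
  cy4 -> i5/i6 (or+add) 2-wide
  cy5 -> i7 (sub) tail

ISSUED = 2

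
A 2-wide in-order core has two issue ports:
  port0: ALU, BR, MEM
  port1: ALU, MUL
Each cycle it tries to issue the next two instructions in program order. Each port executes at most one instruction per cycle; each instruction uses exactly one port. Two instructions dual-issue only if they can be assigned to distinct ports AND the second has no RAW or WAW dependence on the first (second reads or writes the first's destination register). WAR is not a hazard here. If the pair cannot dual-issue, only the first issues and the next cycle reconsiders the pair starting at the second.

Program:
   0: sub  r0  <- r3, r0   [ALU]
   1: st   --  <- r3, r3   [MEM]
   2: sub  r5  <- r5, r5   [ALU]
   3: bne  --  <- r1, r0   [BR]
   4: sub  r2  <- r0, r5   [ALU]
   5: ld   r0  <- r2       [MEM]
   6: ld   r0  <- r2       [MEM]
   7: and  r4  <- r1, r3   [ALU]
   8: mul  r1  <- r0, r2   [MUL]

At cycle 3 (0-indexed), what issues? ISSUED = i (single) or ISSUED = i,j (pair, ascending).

ISSUED = 5

0. sub.ALU+st.MEM @i0&i1  | dual
1. sub.ALU+bne.BR @i2&i3  | dual
2. sub.ALU @i4  | RAW r2
3. ld.MEM @i5  | no-port MEM/MEM
4. ld.MEM+and.ALU @i6&i7  | dual
5. mul.MUL @i8  | tail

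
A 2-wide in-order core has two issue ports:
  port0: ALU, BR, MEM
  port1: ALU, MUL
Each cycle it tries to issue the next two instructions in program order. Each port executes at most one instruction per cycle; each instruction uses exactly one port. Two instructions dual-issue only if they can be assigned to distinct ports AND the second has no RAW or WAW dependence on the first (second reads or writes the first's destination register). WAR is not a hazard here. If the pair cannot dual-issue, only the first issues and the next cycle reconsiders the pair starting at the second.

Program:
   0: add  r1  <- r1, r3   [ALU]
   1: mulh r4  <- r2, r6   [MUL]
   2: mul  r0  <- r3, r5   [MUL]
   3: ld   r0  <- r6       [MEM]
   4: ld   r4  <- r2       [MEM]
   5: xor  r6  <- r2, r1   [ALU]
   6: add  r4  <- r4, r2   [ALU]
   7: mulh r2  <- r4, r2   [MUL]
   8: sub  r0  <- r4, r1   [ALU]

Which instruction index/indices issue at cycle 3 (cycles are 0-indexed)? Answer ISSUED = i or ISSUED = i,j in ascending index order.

ISSUED = 4,5

[0] i0+i1  add.ALU+mulh.MUL  -- pair
[1] i2  mul.MUL  -- WAW r0
[2] i3  ld.MEM  -- no-port MEM/MEM
[3] i4+i5  ld.MEM+xor.ALU  -- pair
[4] i6  add.ALU  -- RAW r4
[5] i7+i8  mulh.MUL+sub.ALU  -- pair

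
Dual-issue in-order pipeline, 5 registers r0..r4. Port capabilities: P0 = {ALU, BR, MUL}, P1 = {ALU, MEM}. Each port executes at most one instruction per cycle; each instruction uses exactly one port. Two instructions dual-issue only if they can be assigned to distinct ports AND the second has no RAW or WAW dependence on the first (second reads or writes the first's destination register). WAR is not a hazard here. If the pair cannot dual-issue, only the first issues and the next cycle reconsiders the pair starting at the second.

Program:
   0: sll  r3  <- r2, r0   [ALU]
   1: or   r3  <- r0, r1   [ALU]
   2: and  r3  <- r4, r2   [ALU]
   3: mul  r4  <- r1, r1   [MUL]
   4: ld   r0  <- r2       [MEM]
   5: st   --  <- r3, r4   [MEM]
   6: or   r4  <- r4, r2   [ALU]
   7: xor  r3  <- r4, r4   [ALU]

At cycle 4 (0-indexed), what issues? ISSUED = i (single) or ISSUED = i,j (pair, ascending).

t=0 i0:sll.ALU ; WAW r3
t=1 i1:or.ALU ; WAW r3
t=2 i2+i3:and.ALU;mul.MUL ; pair
t=3 i4:ld.MEM ; no-port MEM/MEM
t=4 i5+i6:st.MEM;or.ALU ; pair
t=5 i7:xor.ALU ; tail

ISSUED = 5,6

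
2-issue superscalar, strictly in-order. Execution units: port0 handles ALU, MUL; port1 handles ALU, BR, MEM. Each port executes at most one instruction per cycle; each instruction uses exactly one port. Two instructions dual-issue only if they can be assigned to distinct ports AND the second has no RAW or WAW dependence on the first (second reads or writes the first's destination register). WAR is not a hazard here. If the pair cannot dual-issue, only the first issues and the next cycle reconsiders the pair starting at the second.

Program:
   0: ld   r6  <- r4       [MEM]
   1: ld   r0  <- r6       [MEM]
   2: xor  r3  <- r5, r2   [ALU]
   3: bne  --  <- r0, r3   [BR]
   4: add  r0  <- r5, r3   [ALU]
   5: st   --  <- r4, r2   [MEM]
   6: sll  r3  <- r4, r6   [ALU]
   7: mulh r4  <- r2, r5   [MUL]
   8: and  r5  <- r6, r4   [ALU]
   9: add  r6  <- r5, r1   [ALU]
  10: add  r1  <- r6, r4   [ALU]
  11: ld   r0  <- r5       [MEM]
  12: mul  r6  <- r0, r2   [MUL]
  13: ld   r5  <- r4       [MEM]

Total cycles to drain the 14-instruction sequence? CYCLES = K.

CYCLES = 9

#0 head=0: ld i0 no-port MEM/MEM
#1 head=1: ld;xor i1,i2 pair
#2 head=3: bne;add i3,i4 pair
#3 head=5: st;sll i5,i6 pair
#4 head=7: mulh i7 RAW r4
#5 head=8: and i8 RAW r5
#6 head=9: add i9 RAW r6
#7 head=10: add;ld i10,i11 pair
#8 head=12: mul;ld i12,i13 pair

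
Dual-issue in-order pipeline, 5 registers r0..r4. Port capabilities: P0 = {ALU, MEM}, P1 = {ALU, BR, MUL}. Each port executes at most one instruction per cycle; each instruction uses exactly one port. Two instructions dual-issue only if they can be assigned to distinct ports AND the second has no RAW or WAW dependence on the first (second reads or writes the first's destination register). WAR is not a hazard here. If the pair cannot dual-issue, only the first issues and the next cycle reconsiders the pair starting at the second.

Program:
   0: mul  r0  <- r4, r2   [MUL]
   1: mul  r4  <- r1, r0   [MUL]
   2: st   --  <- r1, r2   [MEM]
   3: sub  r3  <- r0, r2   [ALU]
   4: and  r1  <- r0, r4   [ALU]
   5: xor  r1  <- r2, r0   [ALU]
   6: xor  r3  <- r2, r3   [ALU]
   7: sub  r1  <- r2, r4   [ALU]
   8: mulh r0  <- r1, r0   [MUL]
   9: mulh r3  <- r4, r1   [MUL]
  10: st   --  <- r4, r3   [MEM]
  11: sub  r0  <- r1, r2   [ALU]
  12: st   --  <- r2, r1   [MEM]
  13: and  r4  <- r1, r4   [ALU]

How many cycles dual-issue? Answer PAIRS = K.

PAIRS = 5

0. mul.MUL @i0  | no-port MUL/MUL
1. mul.MUL/st.MEM @i1+i2  | 2-wide
2. sub.ALU/and.ALU @i3+i4  | 2-wide
3. xor.ALU/xor.ALU @i5+i6  | 2-wide
4. sub.ALU @i7  | RAW r1
5. mulh.MUL @i8  | no-port MUL/MUL
6. mulh.MUL @i9  | RAW r3
7. st.MEM/sub.ALU @i10+i11  | 2-wide
8. st.MEM/and.ALU @i12+i13  | 2-wide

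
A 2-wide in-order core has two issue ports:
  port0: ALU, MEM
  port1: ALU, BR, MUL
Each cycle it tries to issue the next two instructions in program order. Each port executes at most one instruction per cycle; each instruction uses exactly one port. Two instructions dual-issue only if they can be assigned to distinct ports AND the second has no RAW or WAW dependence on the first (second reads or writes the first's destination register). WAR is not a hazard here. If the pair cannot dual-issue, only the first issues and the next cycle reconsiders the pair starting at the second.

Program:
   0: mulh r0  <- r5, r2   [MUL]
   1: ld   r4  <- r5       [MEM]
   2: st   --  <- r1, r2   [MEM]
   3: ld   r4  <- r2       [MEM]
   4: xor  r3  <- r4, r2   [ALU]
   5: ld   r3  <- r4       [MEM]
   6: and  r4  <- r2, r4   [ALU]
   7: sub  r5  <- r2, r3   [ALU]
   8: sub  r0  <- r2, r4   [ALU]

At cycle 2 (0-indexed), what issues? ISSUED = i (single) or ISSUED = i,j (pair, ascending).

ISSUED = 3

#0 head=0: mulh+ld i0,i1 pair
#1 head=2: st i2 no-port MEM/MEM
#2 head=3: ld i3 RAW r4
#3 head=4: xor i4 WAW r3
#4 head=5: ld+and i5,i6 pair
#5 head=7: sub+sub i7,i8 pair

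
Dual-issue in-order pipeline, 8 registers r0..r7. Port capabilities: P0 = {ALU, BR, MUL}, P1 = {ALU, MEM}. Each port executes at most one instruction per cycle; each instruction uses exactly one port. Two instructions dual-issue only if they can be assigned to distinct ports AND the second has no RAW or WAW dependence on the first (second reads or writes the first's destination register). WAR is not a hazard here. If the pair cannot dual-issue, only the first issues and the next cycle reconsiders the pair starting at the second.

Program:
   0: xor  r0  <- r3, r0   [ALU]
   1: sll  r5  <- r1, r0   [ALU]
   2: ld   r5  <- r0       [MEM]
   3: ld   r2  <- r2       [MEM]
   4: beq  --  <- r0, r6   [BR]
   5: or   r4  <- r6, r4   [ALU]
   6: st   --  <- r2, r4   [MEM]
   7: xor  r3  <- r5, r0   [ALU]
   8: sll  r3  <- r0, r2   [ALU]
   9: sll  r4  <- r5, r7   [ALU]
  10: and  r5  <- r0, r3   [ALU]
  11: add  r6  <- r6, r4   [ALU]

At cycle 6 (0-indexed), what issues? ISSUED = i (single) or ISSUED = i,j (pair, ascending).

c0: i0 xor  RAW r0
c1: i1 sll  WAW r5
c2: i2 ld  no-port MEM/MEM
c3: i3+i4 ld/beq  pair
c4: i5 or  RAW r4
c5: i6+i7 st/xor  pair
c6: i8+i9 sll/sll  pair
c7: i10+i11 and/add  pair

ISSUED = 8,9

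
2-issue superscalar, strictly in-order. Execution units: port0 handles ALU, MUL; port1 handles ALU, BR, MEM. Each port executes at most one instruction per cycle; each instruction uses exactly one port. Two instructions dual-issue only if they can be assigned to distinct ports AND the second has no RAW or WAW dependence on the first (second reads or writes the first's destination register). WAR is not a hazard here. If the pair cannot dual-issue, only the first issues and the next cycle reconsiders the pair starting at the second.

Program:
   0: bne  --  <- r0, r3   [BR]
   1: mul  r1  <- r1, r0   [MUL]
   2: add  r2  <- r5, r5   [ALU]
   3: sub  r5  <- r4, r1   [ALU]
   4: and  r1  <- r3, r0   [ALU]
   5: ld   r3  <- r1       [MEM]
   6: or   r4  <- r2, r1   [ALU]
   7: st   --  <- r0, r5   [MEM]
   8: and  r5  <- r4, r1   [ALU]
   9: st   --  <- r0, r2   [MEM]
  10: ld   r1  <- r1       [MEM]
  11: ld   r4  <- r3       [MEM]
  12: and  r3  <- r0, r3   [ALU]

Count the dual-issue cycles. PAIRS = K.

PAIRS = 5

0. bne;mul @i0,i1  | dual
1. add;sub @i2,i3  | dual
2. and @i4  | RAW r1
3. ld;or @i5,i6  | dual
4. st;and @i7,i8  | dual
5. st @i9  | no-port MEM/MEM
6. ld @i10  | no-port MEM/MEM
7. ld;and @i11,i12  | dual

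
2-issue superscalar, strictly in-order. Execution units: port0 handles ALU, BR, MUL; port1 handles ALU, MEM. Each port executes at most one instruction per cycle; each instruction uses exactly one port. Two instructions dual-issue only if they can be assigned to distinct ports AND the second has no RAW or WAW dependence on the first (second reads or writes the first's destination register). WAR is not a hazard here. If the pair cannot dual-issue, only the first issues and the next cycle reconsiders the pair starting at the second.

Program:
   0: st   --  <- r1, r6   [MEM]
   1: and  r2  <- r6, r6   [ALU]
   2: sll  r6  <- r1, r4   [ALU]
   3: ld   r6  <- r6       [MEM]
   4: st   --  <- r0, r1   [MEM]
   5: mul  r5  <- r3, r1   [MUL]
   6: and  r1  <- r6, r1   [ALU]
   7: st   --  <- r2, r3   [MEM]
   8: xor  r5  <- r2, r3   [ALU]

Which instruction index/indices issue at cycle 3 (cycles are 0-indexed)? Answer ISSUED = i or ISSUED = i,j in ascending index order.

ISSUED = 4,5

c0: i0/i1 st.MEM+and.ALU  pair
c1: i2 sll.ALU  RAW+WAW r6
c2: i3 ld.MEM  no-port MEM/MEM
c3: i4/i5 st.MEM+mul.MUL  pair
c4: i6/i7 and.ALU+st.MEM  pair
c5: i8 xor.ALU  tail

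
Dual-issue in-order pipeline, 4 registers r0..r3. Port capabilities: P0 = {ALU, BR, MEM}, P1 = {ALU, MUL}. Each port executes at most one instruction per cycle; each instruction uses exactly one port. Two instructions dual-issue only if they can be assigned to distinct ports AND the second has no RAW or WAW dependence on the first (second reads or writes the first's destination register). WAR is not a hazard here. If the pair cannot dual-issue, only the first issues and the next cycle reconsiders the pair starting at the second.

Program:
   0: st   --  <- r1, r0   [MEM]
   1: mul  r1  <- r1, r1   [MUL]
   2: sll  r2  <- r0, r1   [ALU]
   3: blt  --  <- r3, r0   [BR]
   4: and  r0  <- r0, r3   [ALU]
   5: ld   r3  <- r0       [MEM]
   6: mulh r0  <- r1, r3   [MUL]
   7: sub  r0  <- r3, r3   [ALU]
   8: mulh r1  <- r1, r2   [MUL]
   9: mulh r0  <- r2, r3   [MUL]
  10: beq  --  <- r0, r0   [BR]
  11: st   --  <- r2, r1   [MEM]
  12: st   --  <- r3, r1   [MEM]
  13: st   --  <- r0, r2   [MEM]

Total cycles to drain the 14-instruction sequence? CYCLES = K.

[0] i0,i1  st.MEM mul.MUL  -- dual
[1] i2,i3  sll.ALU blt.BR  -- dual
[2] i4  and.ALU  -- RAW r0
[3] i5  ld.MEM  -- RAW r3
[4] i6  mulh.MUL  -- WAW r0
[5] i7,i8  sub.ALU mulh.MUL  -- dual
[6] i9  mulh.MUL  -- RAW r0
[7] i10  beq.BR  -- no-port BR/MEM
[8] i11  st.MEM  -- no-port MEM/MEM
[9] i12  st.MEM  -- no-port MEM/MEM
[10] i13  st.MEM  -- tail

CYCLES = 11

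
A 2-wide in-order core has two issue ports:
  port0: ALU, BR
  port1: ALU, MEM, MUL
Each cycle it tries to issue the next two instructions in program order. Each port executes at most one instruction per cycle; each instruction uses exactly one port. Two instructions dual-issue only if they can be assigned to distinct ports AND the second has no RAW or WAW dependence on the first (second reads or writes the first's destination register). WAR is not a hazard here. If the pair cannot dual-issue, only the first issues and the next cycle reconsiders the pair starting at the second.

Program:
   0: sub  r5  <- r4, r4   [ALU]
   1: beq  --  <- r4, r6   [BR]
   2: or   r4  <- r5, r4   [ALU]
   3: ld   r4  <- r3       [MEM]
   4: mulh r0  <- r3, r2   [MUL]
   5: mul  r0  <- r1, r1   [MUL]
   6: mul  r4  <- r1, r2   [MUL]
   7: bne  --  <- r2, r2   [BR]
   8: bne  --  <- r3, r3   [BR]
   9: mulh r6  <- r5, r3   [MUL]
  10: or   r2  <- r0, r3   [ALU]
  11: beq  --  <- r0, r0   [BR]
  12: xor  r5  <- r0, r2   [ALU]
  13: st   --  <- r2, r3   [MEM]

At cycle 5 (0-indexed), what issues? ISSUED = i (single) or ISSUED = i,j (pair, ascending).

ISSUED = 6,7

0. sub+beq @i0&i1  | dual
1. or @i2  | WAW r4
2. ld @i3  | no-port MEM/MUL
3. mulh @i4  | no-port MUL/MUL
4. mul @i5  | no-port MUL/MUL
5. mul+bne @i6&i7  | dual
6. bne+mulh @i8&i9  | dual
7. or+beq @i10&i11  | dual
8. xor+st @i12&i13  | dual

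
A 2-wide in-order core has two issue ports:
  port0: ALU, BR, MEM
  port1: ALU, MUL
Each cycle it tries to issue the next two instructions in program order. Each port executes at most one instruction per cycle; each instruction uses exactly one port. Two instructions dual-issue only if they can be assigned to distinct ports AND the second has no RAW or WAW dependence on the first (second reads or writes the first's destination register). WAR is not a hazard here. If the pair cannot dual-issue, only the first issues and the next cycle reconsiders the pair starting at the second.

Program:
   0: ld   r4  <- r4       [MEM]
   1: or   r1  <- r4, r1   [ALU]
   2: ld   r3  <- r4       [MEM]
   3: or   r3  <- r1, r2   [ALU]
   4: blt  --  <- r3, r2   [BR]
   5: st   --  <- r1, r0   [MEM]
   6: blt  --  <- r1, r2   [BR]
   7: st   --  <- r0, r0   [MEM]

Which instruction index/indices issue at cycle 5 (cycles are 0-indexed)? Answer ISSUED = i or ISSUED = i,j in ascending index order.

ISSUED = 6

  cy0 -> i0 (ld.MEM) RAW r4
  cy1 -> i1&i2 (or.ALU;ld.MEM) dual
  cy2 -> i3 (or.ALU) RAW r3
  cy3 -> i4 (blt.BR) no-port BR/MEM
  cy4 -> i5 (st.MEM) no-port MEM/BR
  cy5 -> i6 (blt.BR) no-port BR/MEM
  cy6 -> i7 (st.MEM) tail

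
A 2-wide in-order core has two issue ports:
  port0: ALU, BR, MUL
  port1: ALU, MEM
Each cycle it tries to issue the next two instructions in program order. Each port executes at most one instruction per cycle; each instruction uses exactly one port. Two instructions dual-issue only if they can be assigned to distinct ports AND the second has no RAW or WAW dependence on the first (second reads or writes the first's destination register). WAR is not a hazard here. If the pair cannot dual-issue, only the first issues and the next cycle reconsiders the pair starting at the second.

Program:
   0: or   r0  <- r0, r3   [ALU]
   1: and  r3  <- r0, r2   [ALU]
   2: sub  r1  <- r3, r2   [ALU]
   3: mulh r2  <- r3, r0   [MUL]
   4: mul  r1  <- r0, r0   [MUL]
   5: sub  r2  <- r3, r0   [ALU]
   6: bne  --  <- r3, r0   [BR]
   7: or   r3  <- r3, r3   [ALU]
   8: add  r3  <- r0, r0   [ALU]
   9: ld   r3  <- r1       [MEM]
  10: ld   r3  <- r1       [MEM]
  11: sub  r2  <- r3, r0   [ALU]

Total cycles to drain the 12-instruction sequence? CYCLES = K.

#0 head=0: or.ALU i0 RAW r0
#1 head=1: and.ALU i1 RAW r3
#2 head=2: sub.ALU;mulh.MUL i2&i3 pair
#3 head=4: mul.MUL;sub.ALU i4&i5 pair
#4 head=6: bne.BR;or.ALU i6&i7 pair
#5 head=8: add.ALU i8 WAW r3
#6 head=9: ld.MEM i9 no-port MEM/MEM
#7 head=10: ld.MEM i10 RAW r3
#8 head=11: sub.ALU i11 tail

CYCLES = 9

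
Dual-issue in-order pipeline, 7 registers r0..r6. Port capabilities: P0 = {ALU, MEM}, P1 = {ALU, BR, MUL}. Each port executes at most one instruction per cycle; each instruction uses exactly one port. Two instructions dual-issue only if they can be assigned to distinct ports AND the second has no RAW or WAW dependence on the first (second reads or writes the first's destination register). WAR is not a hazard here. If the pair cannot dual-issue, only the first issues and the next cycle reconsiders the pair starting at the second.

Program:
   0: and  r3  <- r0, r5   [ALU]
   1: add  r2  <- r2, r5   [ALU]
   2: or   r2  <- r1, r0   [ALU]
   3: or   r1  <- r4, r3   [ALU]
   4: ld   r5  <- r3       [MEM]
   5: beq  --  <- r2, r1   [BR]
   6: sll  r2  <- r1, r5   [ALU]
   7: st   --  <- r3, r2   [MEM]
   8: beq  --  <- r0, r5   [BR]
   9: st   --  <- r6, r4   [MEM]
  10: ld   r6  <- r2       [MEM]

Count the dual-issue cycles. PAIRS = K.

PAIRS = 4

c0: i0+i1 and.ALU add.ALU  dual
c1: i2+i3 or.ALU or.ALU  dual
c2: i4+i5 ld.MEM beq.BR  dual
c3: i6 sll.ALU  RAW r2
c4: i7+i8 st.MEM beq.BR  dual
c5: i9 st.MEM  no-port MEM/MEM
c6: i10 ld.MEM  tail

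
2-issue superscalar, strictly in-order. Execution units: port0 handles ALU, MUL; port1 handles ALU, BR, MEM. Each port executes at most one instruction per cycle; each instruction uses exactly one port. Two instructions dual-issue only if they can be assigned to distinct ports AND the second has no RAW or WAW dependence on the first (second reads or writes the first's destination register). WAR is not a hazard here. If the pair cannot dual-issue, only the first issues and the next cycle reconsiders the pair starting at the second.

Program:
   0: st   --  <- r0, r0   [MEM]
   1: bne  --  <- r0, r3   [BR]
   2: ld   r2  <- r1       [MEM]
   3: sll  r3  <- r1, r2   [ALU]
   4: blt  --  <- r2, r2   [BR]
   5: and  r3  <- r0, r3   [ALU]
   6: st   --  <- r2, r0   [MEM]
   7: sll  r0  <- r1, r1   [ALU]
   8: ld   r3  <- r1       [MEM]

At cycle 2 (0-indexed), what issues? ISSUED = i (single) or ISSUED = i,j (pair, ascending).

  cy0 -> i0 (st) no-port MEM/BR
  cy1 -> i1 (bne) no-port BR/MEM
  cy2 -> i2 (ld) RAW r2
  cy3 -> i3&i4 (sll/blt) dual
  cy4 -> i5&i6 (and/st) dual
  cy5 -> i7&i8 (sll/ld) dual

ISSUED = 2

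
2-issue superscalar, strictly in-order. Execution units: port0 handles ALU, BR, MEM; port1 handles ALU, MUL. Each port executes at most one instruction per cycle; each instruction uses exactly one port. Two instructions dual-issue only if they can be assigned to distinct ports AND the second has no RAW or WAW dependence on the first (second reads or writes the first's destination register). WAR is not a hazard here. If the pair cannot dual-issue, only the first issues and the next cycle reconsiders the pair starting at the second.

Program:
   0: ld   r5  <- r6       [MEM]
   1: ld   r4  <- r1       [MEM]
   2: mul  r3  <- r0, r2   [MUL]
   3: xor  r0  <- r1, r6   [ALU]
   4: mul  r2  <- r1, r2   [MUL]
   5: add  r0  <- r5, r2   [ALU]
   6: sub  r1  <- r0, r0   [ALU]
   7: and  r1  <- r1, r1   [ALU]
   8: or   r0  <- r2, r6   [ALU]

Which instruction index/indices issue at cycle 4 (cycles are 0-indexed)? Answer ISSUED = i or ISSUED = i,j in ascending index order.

t=0 i0:ld.MEM ; no-port MEM/MEM
t=1 i1+i2:ld.MEM mul.MUL ; dual
t=2 i3+i4:xor.ALU mul.MUL ; dual
t=3 i5:add.ALU ; RAW r0
t=4 i6:sub.ALU ; RAW+WAW r1
t=5 i7+i8:and.ALU or.ALU ; dual

ISSUED = 6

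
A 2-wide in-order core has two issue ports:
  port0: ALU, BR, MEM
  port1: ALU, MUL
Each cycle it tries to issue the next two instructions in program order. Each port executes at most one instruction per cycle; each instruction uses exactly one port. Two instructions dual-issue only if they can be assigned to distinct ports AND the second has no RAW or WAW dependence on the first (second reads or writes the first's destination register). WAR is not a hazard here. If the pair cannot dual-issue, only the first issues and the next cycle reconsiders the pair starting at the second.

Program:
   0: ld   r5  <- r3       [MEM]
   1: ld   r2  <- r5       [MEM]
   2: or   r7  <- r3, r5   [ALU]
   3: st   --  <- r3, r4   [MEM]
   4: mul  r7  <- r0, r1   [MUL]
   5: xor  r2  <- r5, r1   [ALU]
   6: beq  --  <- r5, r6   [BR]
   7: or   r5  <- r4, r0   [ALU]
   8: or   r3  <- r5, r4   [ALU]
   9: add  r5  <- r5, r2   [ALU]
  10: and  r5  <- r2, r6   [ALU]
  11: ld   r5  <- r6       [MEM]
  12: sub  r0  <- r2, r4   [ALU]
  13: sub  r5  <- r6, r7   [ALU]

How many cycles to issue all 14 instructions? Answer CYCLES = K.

  cy0 -> i0 (ld) no-port MEM/MEM
  cy1 -> i1+i2 (ld;or) dual
  cy2 -> i3+i4 (st;mul) dual
  cy3 -> i5+i6 (xor;beq) dual
  cy4 -> i7 (or) RAW r5
  cy5 -> i8+i9 (or;add) dual
  cy6 -> i10 (and) WAW r5
  cy7 -> i11+i12 (ld;sub) dual
  cy8 -> i13 (sub) tail

CYCLES = 9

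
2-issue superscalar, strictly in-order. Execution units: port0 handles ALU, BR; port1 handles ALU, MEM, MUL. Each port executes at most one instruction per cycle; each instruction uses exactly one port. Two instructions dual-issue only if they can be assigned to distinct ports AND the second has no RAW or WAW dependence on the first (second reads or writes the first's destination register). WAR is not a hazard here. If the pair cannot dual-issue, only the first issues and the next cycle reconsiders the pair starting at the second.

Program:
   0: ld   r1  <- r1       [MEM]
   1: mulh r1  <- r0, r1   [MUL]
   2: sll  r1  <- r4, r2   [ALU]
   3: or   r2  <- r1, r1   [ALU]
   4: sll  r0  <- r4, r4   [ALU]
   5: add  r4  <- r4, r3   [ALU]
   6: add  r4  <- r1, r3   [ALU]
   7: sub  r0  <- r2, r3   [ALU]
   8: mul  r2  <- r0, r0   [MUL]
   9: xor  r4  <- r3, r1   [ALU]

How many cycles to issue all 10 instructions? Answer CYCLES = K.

t=0 i0:ld.MEM ; no-port MEM/MUL
t=1 i1:mulh.MUL ; WAW r1
t=2 i2:sll.ALU ; RAW r1
t=3 i3,i4:or.ALU sll.ALU ; 2-wide
t=4 i5:add.ALU ; WAW r4
t=5 i6,i7:add.ALU sub.ALU ; 2-wide
t=6 i8,i9:mul.MUL xor.ALU ; 2-wide

CYCLES = 7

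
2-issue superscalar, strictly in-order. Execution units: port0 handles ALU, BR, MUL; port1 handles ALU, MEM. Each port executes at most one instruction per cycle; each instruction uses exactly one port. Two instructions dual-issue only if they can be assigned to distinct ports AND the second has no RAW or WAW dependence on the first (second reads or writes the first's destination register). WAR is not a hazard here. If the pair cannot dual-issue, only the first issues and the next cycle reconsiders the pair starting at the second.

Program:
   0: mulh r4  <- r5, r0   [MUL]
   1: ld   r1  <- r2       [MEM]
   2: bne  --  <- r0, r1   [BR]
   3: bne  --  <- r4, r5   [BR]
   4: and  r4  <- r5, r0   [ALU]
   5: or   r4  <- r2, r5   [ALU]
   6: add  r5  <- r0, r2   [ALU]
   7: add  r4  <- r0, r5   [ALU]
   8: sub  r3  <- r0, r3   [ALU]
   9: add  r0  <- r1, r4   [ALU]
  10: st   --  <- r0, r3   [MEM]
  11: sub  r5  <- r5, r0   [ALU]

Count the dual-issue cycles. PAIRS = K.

PAIRS = 5

0. mulh.MUL+ld.MEM @i0+i1  | 2-wide
1. bne.BR @i2  | no-port BR/BR
2. bne.BR+and.ALU @i3+i4  | 2-wide
3. or.ALU+add.ALU @i5+i6  | 2-wide
4. add.ALU+sub.ALU @i7+i8  | 2-wide
5. add.ALU @i9  | RAW r0
6. st.MEM+sub.ALU @i10+i11  | 2-wide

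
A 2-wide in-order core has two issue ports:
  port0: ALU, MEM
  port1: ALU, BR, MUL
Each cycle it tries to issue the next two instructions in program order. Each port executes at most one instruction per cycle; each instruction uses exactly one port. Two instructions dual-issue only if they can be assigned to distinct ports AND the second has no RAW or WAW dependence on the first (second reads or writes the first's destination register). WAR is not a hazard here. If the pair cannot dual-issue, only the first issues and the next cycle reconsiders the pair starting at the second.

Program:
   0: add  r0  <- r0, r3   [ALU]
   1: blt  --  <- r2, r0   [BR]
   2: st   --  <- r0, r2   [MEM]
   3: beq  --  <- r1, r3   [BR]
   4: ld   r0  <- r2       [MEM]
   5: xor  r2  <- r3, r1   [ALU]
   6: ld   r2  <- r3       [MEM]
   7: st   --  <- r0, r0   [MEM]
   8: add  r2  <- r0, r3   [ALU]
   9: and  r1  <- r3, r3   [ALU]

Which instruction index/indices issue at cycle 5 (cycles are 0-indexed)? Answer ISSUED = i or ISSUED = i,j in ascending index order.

ISSUED = 7,8

  cy0 -> i0 (add) RAW r0
  cy1 -> i1,i2 (blt+st) 2-wide
  cy2 -> i3,i4 (beq+ld) 2-wide
  cy3 -> i5 (xor) WAW r2
  cy4 -> i6 (ld) no-port MEM/MEM
  cy5 -> i7,i8 (st+add) 2-wide
  cy6 -> i9 (and) tail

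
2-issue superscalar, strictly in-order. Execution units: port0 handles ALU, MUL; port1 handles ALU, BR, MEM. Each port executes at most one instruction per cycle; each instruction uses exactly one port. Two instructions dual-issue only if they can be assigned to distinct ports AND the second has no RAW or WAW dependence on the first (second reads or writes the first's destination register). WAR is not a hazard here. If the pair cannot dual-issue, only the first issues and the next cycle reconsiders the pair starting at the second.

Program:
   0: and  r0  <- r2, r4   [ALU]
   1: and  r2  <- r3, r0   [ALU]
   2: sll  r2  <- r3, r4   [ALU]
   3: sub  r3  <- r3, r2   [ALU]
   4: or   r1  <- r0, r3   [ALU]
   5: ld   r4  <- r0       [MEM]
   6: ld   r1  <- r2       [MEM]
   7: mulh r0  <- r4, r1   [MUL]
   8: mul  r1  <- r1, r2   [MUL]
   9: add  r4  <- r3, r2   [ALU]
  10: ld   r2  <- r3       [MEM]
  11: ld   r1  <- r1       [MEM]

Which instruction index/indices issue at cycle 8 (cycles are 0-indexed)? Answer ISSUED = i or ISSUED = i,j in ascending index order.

ISSUED = 10

  cy0 -> i0 (and) RAW r0
  cy1 -> i1 (and) WAW r2
  cy2 -> i2 (sll) RAW r2
  cy3 -> i3 (sub) RAW r3
  cy4 -> i4/i5 (or+ld) dual
  cy5 -> i6 (ld) RAW r1
  cy6 -> i7 (mulh) no-port MUL/MUL
  cy7 -> i8/i9 (mul+add) dual
  cy8 -> i10 (ld) no-port MEM/MEM
  cy9 -> i11 (ld) tail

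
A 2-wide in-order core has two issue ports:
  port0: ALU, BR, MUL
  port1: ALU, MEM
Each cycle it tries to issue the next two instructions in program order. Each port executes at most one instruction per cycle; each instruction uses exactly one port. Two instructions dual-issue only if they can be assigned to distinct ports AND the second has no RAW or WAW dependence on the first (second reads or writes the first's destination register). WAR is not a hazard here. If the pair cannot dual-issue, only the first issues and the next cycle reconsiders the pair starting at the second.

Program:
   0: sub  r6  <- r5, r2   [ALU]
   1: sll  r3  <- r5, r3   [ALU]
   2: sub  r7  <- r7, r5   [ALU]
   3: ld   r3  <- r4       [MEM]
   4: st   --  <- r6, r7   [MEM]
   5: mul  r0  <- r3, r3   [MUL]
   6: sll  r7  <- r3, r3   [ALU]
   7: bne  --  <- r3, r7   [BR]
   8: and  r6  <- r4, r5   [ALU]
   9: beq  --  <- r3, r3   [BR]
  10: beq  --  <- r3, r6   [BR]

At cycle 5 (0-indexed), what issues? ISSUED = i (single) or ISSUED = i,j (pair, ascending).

0. sub;sll @i0+i1  | dual
1. sub;ld @i2+i3  | dual
2. st;mul @i4+i5  | dual
3. sll @i6  | RAW r7
4. bne;and @i7+i8  | dual
5. beq @i9  | no-port BR/BR
6. beq @i10  | tail

ISSUED = 9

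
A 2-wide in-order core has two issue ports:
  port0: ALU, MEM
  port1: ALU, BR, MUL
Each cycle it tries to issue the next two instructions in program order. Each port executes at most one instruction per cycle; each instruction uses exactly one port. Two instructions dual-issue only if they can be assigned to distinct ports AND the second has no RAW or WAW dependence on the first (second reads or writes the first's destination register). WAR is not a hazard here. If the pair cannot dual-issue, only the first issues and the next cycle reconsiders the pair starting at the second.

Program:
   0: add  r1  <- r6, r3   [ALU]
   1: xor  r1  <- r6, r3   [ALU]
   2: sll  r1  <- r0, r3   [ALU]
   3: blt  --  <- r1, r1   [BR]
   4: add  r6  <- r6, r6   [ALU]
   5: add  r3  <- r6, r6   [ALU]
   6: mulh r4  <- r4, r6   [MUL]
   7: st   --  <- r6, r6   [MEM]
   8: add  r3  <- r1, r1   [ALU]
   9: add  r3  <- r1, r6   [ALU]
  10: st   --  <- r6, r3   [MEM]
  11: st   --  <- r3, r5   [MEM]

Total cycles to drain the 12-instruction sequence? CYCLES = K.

#0 head=0: add.ALU i0 WAW r1
#1 head=1: xor.ALU i1 WAW r1
#2 head=2: sll.ALU i2 RAW r1
#3 head=3: blt.BR;add.ALU i3+i4 2-wide
#4 head=5: add.ALU;mulh.MUL i5+i6 2-wide
#5 head=7: st.MEM;add.ALU i7+i8 2-wide
#6 head=9: add.ALU i9 RAW r3
#7 head=10: st.MEM i10 no-port MEM/MEM
#8 head=11: st.MEM i11 tail

CYCLES = 9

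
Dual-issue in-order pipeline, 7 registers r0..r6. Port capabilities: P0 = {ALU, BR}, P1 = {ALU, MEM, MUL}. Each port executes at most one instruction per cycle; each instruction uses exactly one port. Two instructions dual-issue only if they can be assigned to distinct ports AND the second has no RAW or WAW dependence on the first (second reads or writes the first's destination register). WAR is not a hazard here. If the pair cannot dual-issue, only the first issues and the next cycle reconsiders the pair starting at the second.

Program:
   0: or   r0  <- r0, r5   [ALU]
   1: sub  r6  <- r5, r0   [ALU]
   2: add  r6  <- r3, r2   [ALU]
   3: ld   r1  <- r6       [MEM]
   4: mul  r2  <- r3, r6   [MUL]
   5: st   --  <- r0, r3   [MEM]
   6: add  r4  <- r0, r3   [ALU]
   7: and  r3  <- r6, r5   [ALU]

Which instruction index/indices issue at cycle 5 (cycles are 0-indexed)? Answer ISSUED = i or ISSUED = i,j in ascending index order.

0. or @i0  | RAW r0
1. sub @i1  | WAW r6
2. add @i2  | RAW r6
3. ld @i3  | no-port MEM/MUL
4. mul @i4  | no-port MUL/MEM
5. st+add @i5&i6  | dual
6. and @i7  | tail

ISSUED = 5,6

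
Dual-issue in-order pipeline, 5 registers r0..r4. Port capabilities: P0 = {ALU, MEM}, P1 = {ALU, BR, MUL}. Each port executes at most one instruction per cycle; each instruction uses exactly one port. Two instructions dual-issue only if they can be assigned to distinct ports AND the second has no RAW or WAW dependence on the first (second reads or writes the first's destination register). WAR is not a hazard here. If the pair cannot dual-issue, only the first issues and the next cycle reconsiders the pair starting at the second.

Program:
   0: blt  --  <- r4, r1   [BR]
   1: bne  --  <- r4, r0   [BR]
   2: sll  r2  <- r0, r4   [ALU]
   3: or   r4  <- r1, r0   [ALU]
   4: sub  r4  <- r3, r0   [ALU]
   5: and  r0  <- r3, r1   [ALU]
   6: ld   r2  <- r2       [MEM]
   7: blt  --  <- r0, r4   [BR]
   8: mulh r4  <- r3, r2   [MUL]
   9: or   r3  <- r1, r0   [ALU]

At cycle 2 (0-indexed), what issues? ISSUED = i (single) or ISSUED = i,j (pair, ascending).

  cy0 -> i0 (blt.BR) no-port BR/BR
  cy1 -> i1&i2 (bne.BR;sll.ALU) pair
  cy2 -> i3 (or.ALU) WAW r4
  cy3 -> i4&i5 (sub.ALU;and.ALU) pair
  cy4 -> i6&i7 (ld.MEM;blt.BR) pair
  cy5 -> i8&i9 (mulh.MUL;or.ALU) pair

ISSUED = 3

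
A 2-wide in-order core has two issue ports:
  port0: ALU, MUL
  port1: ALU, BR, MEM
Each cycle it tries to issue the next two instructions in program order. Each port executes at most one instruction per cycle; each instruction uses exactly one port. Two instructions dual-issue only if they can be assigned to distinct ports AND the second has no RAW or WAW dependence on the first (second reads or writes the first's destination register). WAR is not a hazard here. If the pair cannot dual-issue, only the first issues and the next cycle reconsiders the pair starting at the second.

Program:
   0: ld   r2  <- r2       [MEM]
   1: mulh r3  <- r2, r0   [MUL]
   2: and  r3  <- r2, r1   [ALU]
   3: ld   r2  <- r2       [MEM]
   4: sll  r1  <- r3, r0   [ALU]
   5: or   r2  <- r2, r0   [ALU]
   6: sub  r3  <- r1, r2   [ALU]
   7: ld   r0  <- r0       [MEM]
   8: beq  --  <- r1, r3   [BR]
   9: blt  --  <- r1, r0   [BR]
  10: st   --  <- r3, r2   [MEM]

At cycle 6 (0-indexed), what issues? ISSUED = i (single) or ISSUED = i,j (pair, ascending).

c0: i0 ld.MEM  RAW r2
c1: i1 mulh.MUL  WAW r3
c2: i2/i3 and.ALU/ld.MEM  dual
c3: i4/i5 sll.ALU/or.ALU  dual
c4: i6/i7 sub.ALU/ld.MEM  dual
c5: i8 beq.BR  no-port BR/BR
c6: i9 blt.BR  no-port BR/MEM
c7: i10 st.MEM  tail

ISSUED = 9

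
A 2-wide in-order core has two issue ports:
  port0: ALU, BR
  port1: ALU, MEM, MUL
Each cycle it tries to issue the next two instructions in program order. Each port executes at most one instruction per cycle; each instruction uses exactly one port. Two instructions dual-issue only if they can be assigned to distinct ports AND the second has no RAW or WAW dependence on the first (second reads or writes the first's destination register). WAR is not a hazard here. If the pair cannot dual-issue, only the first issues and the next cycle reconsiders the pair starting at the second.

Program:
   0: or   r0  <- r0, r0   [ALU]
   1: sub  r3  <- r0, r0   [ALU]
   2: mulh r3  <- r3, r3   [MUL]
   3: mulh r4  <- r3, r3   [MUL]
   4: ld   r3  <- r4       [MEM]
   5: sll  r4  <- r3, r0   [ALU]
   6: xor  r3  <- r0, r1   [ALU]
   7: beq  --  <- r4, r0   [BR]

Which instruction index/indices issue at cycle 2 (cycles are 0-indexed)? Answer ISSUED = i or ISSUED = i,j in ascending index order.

ISSUED = 2

[0] i0  or  -- RAW r0
[1] i1  sub  -- RAW+WAW r3
[2] i2  mulh  -- no-port MUL/MUL
[3] i3  mulh  -- no-port MUL/MEM
[4] i4  ld  -- RAW r3
[5] i5/i6  sll+xor  -- 2-wide
[6] i7  beq  -- tail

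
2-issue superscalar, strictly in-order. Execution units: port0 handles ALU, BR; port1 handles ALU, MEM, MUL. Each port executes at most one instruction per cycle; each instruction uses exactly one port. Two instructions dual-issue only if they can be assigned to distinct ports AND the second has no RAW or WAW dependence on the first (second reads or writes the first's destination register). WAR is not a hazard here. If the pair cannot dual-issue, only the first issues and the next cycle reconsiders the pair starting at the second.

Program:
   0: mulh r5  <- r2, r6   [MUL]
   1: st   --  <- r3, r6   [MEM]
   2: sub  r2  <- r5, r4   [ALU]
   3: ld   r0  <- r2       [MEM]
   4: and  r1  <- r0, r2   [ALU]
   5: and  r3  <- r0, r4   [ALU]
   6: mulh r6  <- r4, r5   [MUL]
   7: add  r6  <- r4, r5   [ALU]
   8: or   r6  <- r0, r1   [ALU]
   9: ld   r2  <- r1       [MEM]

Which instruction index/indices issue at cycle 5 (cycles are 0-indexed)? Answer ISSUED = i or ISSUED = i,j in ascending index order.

c0: i0 mulh  no-port MUL/MEM
c1: i1/i2 st+sub  dual
c2: i3 ld  RAW r0
c3: i4/i5 and+and  dual
c4: i6 mulh  WAW r6
c5: i7 add  WAW r6
c6: i8/i9 or+ld  dual

ISSUED = 7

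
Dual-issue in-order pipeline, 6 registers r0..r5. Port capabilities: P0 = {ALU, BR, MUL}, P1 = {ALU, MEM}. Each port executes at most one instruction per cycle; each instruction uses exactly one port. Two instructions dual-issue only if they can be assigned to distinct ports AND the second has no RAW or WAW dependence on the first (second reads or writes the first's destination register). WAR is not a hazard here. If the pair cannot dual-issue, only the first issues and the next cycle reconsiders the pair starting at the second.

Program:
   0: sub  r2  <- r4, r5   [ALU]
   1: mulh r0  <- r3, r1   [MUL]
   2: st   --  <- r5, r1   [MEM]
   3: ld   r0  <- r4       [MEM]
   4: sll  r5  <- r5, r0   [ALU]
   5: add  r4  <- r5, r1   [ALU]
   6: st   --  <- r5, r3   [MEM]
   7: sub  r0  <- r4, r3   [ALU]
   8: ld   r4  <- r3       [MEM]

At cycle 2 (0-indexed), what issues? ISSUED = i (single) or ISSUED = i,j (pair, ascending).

ISSUED = 3

t=0 i0+i1:sub.ALU mulh.MUL ; 2-wide
t=1 i2:st.MEM ; no-port MEM/MEM
t=2 i3:ld.MEM ; RAW r0
t=3 i4:sll.ALU ; RAW r5
t=4 i5+i6:add.ALU st.MEM ; 2-wide
t=5 i7+i8:sub.ALU ld.MEM ; 2-wide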